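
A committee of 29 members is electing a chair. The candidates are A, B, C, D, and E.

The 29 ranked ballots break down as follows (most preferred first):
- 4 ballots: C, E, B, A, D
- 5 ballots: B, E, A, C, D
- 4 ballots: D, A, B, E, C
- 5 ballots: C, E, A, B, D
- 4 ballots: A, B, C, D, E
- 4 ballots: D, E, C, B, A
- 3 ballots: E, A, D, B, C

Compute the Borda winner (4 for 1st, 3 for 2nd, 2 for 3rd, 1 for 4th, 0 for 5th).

A: 4×1 + 5×2 + 4×3 + 5×2 + 4×4 + 4×0 + 3×3 = 61
B: 4×2 + 5×4 + 4×2 + 5×1 + 4×3 + 4×1 + 3×1 = 60
C: 4×4 + 5×1 + 4×0 + 5×4 + 4×2 + 4×2 + 3×0 = 57
D: 4×0 + 5×0 + 4×4 + 5×0 + 4×1 + 4×4 + 3×2 = 42
E: 4×3 + 5×3 + 4×1 + 5×3 + 4×0 + 4×3 + 3×4 = 70

E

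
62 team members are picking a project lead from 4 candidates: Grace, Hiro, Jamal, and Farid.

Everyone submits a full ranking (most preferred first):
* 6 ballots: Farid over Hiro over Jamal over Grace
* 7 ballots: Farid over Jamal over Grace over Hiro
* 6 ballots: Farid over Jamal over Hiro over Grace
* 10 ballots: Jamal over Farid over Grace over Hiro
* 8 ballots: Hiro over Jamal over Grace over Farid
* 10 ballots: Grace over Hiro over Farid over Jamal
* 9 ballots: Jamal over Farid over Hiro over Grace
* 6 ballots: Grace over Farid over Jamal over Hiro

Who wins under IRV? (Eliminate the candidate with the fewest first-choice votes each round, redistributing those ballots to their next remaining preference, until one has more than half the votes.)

Farid

Round 1: Grace 16, Hiro 8, Jamal 19, Farid 19. Hiro eliminated.
Round 2: Grace 16, Jamal 27, Farid 19. Grace eliminated.
Round 3: Jamal 27, Farid 35. Farid has a majority (≥32).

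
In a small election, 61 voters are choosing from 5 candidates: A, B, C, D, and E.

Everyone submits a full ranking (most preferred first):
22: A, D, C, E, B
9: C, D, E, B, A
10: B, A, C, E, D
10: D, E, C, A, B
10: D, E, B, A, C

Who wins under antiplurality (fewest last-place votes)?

Last-place votes: A 9, B 32, C 10, D 10, E 0.

E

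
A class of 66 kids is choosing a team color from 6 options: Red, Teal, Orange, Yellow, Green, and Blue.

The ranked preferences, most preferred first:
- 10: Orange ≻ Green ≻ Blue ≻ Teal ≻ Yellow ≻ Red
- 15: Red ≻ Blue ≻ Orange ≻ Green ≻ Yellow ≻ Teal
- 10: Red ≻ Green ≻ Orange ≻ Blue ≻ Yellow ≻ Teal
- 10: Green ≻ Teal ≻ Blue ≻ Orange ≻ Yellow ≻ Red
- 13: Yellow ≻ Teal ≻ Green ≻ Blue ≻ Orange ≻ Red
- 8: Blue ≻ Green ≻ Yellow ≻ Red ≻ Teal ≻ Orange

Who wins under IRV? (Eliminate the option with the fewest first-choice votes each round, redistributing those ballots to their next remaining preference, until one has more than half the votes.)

Green

Round 1: Red 25, Teal 0, Orange 10, Yellow 13, Green 10, Blue 8. Teal eliminated.
Round 2: Red 25, Orange 10, Yellow 13, Green 10, Blue 8. Blue eliminated.
Round 3: Red 25, Orange 10, Yellow 13, Green 18. Orange eliminated.
Round 4: Red 25, Yellow 13, Green 28. Yellow eliminated.
Round 5: Red 25, Green 41. Green has a majority (≥34).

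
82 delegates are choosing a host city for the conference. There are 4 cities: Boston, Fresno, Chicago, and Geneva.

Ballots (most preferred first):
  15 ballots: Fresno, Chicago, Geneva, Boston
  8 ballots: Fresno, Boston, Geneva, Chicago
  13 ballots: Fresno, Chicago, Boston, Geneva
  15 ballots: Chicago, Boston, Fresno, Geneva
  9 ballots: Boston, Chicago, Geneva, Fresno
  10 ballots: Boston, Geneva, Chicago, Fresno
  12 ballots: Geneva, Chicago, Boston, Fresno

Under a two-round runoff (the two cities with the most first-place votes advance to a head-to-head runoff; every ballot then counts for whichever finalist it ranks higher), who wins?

Boston

Round 1 first-place votes: Boston 19, Fresno 36, Chicago 15, Geneva 12. Fresno and Boston advance.
Runoff: Fresno is ranked above Boston on 36 ballots, Boston above Fresno on 46.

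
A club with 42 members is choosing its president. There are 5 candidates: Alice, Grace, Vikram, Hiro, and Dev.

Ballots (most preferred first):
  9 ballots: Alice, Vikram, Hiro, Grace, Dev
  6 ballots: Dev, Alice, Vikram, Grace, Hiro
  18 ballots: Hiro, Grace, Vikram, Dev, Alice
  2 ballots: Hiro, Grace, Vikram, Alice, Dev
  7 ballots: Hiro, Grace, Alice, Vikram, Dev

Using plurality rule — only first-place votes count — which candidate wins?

First-place votes: Alice 9, Grace 0, Vikram 0, Hiro 27, Dev 6.

Hiro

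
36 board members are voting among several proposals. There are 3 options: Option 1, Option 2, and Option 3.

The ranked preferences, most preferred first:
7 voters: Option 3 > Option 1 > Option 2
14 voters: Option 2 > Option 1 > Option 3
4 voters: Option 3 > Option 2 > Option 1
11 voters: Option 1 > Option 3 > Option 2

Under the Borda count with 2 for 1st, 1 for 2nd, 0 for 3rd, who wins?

Option 1

Option 1: 7×1 + 14×1 + 4×0 + 11×2 = 43
Option 2: 7×0 + 14×2 + 4×1 + 11×0 = 32
Option 3: 7×2 + 14×0 + 4×2 + 11×1 = 33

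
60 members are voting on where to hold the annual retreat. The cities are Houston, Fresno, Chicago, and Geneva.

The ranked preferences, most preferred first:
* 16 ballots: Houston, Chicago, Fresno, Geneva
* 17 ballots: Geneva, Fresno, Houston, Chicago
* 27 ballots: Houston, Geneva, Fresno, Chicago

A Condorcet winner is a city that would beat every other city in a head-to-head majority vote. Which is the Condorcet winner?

Houston

Houston vs Fresno: 43–17
Houston vs Chicago: 60–0
Houston vs Geneva: 43–17
Houston beats every other city.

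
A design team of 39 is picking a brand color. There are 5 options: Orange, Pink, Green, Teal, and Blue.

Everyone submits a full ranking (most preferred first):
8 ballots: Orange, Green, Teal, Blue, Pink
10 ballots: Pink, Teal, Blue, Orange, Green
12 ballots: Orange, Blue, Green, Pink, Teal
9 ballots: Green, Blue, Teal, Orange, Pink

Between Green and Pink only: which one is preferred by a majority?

Green is ranked above Pink on 29 ballots; Pink above Green on 10.

Green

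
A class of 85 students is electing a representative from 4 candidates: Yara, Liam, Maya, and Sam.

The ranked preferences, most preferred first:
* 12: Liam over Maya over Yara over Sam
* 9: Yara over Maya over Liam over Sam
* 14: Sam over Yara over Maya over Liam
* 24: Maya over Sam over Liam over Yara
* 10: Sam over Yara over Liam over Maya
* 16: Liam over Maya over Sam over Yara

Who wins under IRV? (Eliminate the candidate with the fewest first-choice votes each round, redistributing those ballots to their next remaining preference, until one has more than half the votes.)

Maya

Round 1: Yara 9, Liam 28, Maya 24, Sam 24. Yara eliminated.
Round 2: Liam 28, Maya 33, Sam 24. Sam eliminated.
Round 3: Liam 38, Maya 47. Maya has a majority (≥43).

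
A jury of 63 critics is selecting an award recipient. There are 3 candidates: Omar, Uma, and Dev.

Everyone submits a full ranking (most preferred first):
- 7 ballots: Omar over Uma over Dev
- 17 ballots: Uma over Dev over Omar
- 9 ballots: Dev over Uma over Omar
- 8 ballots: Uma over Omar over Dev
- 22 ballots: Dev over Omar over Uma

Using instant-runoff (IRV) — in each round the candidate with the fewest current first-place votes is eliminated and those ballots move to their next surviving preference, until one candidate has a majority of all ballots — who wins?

Round 1: Omar 7, Uma 25, Dev 31. Omar eliminated.
Round 2: Uma 32, Dev 31. Uma has a majority (≥32).

Uma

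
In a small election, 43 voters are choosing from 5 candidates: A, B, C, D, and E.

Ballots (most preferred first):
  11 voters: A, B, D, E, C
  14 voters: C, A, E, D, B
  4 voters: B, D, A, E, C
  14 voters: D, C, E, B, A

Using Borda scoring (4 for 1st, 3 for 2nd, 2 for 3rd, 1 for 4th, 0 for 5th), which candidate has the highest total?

A: 11×4 + 14×3 + 4×2 + 14×0 = 94
B: 11×3 + 14×0 + 4×4 + 14×1 = 63
C: 11×0 + 14×4 + 4×0 + 14×3 = 98
D: 11×2 + 14×1 + 4×3 + 14×4 = 104
E: 11×1 + 14×2 + 4×1 + 14×2 = 71

D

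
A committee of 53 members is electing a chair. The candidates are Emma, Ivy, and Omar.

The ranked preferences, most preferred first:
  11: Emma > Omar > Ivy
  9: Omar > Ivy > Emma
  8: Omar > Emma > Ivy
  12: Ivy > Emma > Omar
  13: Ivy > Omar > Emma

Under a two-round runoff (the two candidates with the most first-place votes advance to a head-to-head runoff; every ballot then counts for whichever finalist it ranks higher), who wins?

Round 1 first-place votes: Emma 11, Ivy 25, Omar 17. Ivy and Omar advance.
Runoff: Ivy is ranked above Omar on 25 ballots, Omar above Ivy on 28.

Omar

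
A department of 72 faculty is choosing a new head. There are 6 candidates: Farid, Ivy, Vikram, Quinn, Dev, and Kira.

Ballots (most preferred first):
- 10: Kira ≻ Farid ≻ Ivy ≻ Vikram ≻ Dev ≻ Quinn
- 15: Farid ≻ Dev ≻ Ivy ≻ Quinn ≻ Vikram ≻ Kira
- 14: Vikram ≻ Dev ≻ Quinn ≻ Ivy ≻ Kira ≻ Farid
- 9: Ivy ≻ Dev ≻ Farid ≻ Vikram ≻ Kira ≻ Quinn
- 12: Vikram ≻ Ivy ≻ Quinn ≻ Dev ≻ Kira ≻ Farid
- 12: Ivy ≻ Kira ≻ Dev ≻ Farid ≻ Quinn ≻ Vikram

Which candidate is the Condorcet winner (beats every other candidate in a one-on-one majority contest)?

Ivy vs Farid: 47–25
Ivy vs Vikram: 46–26
Ivy vs Quinn: 58–14
Ivy vs Dev: 43–29
Ivy vs Kira: 62–10
Ivy beats every other candidate.

Ivy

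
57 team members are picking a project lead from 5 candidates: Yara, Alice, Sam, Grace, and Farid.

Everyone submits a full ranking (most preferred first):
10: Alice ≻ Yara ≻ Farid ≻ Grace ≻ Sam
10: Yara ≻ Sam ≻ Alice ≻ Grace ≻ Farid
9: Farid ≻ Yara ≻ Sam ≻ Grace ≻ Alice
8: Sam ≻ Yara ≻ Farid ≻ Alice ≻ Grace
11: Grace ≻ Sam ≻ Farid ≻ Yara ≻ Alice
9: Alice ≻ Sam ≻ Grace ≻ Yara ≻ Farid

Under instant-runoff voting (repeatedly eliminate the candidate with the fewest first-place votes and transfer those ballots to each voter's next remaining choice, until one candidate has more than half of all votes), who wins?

Round 1: Yara 10, Alice 19, Sam 8, Grace 11, Farid 9. Sam eliminated.
Round 2: Yara 18, Alice 19, Grace 11, Farid 9. Farid eliminated.
Round 3: Yara 27, Alice 19, Grace 11. Grace eliminated.
Round 4: Yara 38, Alice 19. Yara has a majority (≥29).

Yara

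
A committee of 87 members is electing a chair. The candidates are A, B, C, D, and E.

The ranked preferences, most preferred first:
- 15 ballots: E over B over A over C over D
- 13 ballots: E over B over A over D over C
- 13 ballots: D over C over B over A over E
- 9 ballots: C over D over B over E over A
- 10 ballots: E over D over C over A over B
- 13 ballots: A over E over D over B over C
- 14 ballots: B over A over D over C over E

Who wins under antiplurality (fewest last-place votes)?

A

Last-place votes: A 9, B 10, C 26, D 15, E 27.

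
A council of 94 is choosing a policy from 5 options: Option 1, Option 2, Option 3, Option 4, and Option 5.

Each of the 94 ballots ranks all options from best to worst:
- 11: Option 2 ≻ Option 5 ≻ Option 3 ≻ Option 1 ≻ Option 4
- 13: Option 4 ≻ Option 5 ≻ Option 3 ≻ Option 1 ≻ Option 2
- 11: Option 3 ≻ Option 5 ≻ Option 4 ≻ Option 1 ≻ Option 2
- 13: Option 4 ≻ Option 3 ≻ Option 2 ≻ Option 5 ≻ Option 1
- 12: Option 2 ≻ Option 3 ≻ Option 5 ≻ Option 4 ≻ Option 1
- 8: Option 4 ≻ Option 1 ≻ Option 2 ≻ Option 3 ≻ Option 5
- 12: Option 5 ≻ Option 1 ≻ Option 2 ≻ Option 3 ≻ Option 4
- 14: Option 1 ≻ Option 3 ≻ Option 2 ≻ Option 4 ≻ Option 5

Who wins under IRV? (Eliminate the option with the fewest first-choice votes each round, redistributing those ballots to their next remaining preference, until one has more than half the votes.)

Option 2

Round 1: Option 1 14, Option 2 23, Option 3 11, Option 4 34, Option 5 12. Option 3 eliminated.
Round 2: Option 1 14, Option 2 23, Option 4 34, Option 5 23. Option 1 eliminated.
Round 3: Option 2 37, Option 4 34, Option 5 23. Option 5 eliminated.
Round 4: Option 2 49, Option 4 45. Option 2 has a majority (≥48).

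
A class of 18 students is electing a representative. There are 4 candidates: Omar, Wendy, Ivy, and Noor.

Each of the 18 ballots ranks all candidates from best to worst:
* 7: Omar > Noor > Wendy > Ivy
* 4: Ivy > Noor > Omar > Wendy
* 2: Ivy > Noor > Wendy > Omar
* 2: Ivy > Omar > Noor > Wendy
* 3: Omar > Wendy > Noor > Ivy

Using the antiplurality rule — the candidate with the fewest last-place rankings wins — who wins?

Noor

Last-place votes: Omar 2, Wendy 6, Ivy 10, Noor 0.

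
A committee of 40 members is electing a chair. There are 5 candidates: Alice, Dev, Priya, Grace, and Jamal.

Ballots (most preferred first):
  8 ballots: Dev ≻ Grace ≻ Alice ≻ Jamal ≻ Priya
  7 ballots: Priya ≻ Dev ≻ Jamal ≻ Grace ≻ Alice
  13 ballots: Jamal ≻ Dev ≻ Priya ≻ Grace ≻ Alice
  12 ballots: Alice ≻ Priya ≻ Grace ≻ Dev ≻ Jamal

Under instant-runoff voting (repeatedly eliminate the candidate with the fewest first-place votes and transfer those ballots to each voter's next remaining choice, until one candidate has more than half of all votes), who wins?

Dev

Round 1: Alice 12, Dev 8, Priya 7, Grace 0, Jamal 13. Grace eliminated.
Round 2: Alice 12, Dev 8, Priya 7, Jamal 13. Priya eliminated.
Round 3: Alice 12, Dev 15, Jamal 13. Alice eliminated.
Round 4: Dev 27, Jamal 13. Dev has a majority (≥21).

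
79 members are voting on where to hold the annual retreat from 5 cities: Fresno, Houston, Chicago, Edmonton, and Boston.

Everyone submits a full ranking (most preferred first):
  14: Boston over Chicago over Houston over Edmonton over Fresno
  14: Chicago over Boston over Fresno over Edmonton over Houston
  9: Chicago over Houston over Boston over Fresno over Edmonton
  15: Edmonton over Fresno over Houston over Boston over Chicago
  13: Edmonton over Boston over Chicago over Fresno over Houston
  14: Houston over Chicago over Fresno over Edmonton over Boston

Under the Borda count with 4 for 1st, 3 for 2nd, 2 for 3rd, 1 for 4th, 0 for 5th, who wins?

Fresno: 14×0 + 14×2 + 9×1 + 15×3 + 13×1 + 14×2 = 123
Houston: 14×2 + 14×0 + 9×3 + 15×2 + 13×0 + 14×4 = 141
Chicago: 14×3 + 14×4 + 9×4 + 15×0 + 13×2 + 14×3 = 202
Edmonton: 14×1 + 14×1 + 9×0 + 15×4 + 13×4 + 14×1 = 154
Boston: 14×4 + 14×3 + 9×2 + 15×1 + 13×3 + 14×0 = 170

Chicago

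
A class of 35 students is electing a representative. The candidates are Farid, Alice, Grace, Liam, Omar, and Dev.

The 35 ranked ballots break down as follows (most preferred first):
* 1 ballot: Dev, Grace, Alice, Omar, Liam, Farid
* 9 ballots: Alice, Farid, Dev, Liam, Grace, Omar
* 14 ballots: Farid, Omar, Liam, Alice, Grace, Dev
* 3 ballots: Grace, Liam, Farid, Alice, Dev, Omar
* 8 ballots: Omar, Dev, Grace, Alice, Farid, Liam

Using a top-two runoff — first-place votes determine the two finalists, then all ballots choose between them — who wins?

Alice

Round 1 first-place votes: Farid 14, Alice 9, Grace 3, Liam 0, Omar 8, Dev 1. Farid and Alice advance.
Runoff: Farid is ranked above Alice on 17 ballots, Alice above Farid on 18.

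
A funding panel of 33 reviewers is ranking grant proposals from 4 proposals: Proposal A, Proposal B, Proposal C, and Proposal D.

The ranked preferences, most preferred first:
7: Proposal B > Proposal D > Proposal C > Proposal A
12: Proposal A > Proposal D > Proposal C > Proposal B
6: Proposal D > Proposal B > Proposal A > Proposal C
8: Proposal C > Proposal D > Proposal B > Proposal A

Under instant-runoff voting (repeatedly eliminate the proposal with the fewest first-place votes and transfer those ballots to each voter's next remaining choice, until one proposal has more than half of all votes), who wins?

Proposal B

Round 1: Proposal A 12, Proposal B 7, Proposal C 8, Proposal D 6. Proposal D eliminated.
Round 2: Proposal A 12, Proposal B 13, Proposal C 8. Proposal C eliminated.
Round 3: Proposal A 12, Proposal B 21. Proposal B has a majority (≥17).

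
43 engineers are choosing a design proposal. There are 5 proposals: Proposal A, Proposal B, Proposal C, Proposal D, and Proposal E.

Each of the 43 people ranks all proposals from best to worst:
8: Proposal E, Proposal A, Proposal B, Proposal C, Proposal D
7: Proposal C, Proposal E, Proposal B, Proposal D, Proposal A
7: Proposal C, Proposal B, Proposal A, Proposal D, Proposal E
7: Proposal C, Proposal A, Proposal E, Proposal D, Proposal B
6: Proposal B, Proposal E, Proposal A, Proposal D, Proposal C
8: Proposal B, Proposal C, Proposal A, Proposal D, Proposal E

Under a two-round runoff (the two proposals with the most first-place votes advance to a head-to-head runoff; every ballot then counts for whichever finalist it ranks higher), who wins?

Round 1 first-place votes: Proposal A 0, Proposal B 14, Proposal C 21, Proposal D 0, Proposal E 8. Proposal C and Proposal B advance.
Runoff: Proposal C is ranked above Proposal B on 21 ballots, Proposal B above Proposal C on 22.

Proposal B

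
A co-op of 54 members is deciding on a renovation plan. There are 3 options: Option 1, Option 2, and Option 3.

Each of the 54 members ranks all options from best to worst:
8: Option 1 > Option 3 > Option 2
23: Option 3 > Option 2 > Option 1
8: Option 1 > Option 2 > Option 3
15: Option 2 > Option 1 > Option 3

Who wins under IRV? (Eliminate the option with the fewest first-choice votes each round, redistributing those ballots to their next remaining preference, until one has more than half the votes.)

Option 1

Round 1: Option 1 16, Option 2 15, Option 3 23. Option 2 eliminated.
Round 2: Option 1 31, Option 3 23. Option 1 has a majority (≥28).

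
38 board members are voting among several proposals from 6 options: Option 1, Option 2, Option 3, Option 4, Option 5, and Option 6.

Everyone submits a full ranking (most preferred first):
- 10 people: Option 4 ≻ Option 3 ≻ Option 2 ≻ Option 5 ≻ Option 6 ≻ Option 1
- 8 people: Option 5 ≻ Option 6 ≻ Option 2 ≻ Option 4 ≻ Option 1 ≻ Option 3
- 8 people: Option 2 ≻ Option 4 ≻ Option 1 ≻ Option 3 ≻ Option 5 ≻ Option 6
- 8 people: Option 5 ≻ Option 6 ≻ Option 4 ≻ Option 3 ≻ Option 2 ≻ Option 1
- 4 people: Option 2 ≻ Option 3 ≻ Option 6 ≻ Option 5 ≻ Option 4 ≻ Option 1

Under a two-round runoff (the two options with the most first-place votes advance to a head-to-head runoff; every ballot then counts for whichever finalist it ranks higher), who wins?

Option 2

Round 1 first-place votes: Option 1 0, Option 2 12, Option 3 0, Option 4 10, Option 5 16, Option 6 0. Option 5 and Option 2 advance.
Runoff: Option 5 is ranked above Option 2 on 16 ballots, Option 2 above Option 5 on 22.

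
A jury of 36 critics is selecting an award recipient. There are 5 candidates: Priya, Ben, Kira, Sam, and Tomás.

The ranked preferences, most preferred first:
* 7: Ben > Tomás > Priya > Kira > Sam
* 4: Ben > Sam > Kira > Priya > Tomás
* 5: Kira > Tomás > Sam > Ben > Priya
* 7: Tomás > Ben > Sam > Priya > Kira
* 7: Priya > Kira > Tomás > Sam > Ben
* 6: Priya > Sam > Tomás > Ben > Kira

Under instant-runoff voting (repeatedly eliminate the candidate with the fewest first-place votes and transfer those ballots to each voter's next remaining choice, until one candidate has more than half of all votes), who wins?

Round 1: Priya 13, Ben 11, Kira 5, Sam 0, Tomás 7. Sam eliminated.
Round 2: Priya 13, Ben 11, Kira 5, Tomás 7. Kira eliminated.
Round 3: Priya 13, Ben 11, Tomás 12. Ben eliminated.
Round 4: Priya 17, Tomás 19. Tomás has a majority (≥19).

Tomás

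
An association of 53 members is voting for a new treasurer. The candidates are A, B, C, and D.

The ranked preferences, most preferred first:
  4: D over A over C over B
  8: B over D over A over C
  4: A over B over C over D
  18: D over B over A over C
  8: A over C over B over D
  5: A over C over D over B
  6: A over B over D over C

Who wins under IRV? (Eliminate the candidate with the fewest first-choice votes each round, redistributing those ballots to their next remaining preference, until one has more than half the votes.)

Round 1: A 23, B 8, C 0, D 22. C eliminated.
Round 2: A 23, B 8, D 22. B eliminated.
Round 3: A 23, D 30. D has a majority (≥27).

D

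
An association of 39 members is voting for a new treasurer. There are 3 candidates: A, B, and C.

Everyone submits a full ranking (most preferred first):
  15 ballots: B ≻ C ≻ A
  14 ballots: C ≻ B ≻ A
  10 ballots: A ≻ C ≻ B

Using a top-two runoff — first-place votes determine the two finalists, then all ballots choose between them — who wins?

Round 1 first-place votes: A 10, B 15, C 14. B and C advance.
Runoff: B is ranked above C on 15 ballots, C above B on 24.

C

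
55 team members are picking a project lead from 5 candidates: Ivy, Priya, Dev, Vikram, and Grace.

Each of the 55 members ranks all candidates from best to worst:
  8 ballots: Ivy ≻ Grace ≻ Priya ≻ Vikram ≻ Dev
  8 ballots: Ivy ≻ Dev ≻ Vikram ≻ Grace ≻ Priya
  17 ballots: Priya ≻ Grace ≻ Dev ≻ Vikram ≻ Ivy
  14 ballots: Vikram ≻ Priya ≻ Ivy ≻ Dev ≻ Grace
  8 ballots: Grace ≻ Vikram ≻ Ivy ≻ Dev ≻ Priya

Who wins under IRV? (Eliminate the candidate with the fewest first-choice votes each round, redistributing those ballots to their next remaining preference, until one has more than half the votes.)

Vikram

Round 1: Ivy 16, Priya 17, Dev 0, Vikram 14, Grace 8. Dev eliminated.
Round 2: Ivy 16, Priya 17, Vikram 14, Grace 8. Grace eliminated.
Round 3: Ivy 16, Priya 17, Vikram 22. Ivy eliminated.
Round 4: Priya 25, Vikram 30. Vikram has a majority (≥28).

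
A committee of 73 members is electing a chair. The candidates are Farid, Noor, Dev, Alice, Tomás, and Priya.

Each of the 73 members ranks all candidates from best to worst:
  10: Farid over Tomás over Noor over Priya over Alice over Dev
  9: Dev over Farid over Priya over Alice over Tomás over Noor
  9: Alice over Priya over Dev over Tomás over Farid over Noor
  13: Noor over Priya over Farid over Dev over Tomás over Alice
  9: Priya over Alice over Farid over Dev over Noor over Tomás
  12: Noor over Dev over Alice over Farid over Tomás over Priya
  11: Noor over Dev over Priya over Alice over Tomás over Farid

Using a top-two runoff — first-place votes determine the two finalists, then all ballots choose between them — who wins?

Round 1 first-place votes: Farid 10, Noor 36, Dev 9, Alice 9, Tomás 0, Priya 9. Noor and Farid advance.
Runoff: Noor is ranked above Farid on 36 ballots, Farid above Noor on 37.

Farid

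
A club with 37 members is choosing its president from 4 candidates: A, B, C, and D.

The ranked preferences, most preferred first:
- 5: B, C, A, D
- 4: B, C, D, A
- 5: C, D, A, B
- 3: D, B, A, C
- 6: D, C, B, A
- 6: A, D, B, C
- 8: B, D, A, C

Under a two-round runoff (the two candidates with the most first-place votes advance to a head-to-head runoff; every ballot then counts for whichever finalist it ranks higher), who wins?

D

Round 1 first-place votes: A 6, B 17, C 5, D 9. B and D advance.
Runoff: B is ranked above D on 17 ballots, D above B on 20.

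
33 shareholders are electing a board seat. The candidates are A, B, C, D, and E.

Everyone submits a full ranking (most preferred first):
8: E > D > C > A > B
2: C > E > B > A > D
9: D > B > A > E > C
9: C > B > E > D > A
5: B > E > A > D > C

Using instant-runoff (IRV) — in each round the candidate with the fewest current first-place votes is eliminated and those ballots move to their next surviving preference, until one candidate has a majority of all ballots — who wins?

Round 1: A 0, B 5, C 11, D 9, E 8. A eliminated.
Round 2: B 5, C 11, D 9, E 8. B eliminated.
Round 3: C 11, D 9, E 13. D eliminated.
Round 4: C 11, E 22. E has a majority (≥17).

E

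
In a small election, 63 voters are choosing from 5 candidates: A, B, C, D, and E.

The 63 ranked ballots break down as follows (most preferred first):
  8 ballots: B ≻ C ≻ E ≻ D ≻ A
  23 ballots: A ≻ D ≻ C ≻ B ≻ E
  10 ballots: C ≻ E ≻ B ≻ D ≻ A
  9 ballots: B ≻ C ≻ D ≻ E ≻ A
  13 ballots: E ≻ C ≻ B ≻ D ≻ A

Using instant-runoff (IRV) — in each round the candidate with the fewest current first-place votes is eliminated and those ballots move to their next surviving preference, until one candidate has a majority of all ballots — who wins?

E

Round 1: A 23, B 17, C 10, D 0, E 13. D eliminated.
Round 2: A 23, B 17, C 10, E 13. C eliminated.
Round 3: A 23, B 17, E 23. B eliminated.
Round 4: A 23, E 40. E has a majority (≥32).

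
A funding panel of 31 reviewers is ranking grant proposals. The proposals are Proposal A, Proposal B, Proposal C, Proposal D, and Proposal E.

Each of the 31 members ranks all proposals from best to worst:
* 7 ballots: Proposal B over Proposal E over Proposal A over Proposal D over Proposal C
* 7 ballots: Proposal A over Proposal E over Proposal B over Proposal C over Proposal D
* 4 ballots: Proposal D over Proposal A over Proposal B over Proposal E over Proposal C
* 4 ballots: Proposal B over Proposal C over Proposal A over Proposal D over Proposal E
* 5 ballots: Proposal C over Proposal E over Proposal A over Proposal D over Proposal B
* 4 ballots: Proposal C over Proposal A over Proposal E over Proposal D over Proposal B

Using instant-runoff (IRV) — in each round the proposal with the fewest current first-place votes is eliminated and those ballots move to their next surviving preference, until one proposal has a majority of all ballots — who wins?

Proposal A

Round 1: Proposal A 7, Proposal B 11, Proposal C 9, Proposal D 4, Proposal E 0. Proposal E eliminated.
Round 2: Proposal A 7, Proposal B 11, Proposal C 9, Proposal D 4. Proposal D eliminated.
Round 3: Proposal A 11, Proposal B 11, Proposal C 9. Proposal C eliminated.
Round 4: Proposal A 20, Proposal B 11. Proposal A has a majority (≥16).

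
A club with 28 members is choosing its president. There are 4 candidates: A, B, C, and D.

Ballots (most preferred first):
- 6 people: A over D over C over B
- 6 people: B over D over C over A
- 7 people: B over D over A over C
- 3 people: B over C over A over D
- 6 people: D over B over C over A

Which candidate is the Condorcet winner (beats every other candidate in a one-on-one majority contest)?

B vs A: 22–6
B vs C: 22–6
B vs D: 16–12
B beats every other candidate.

B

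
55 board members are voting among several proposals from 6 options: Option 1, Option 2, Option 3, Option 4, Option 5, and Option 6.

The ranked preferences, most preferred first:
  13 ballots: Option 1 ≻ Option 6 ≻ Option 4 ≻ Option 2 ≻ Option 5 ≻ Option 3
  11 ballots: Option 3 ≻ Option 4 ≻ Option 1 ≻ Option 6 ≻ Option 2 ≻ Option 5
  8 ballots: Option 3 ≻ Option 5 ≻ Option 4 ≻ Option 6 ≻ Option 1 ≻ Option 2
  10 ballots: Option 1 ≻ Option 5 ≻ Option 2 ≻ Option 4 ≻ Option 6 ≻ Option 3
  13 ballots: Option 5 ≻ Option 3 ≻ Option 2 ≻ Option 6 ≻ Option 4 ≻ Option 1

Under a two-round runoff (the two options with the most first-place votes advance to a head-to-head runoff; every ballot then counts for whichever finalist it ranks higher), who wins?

Option 3

Round 1 first-place votes: Option 1 23, Option 2 0, Option 3 19, Option 4 0, Option 5 13, Option 6 0. Option 1 and Option 3 advance.
Runoff: Option 1 is ranked above Option 3 on 23 ballots, Option 3 above Option 1 on 32.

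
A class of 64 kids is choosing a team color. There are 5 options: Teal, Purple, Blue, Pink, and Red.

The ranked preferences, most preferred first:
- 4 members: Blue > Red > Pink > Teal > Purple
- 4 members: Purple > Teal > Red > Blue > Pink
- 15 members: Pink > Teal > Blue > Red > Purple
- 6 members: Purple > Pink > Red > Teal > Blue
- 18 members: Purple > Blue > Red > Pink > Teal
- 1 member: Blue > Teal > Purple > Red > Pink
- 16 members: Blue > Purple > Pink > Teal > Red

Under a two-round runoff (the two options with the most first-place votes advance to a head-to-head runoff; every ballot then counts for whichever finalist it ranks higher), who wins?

Round 1 first-place votes: Teal 0, Purple 28, Blue 21, Pink 15, Red 0. Purple and Blue advance.
Runoff: Purple is ranked above Blue on 28 ballots, Blue above Purple on 36.

Blue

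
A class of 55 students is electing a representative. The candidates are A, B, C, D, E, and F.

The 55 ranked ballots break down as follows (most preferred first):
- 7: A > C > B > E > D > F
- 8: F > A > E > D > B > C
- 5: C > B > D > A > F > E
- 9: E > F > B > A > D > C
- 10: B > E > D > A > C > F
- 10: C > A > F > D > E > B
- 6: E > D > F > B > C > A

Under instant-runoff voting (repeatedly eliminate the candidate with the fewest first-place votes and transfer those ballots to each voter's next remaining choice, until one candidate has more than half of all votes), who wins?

Round 1: A 7, B 10, C 15, D 0, E 15, F 8. D eliminated.
Round 2: A 7, B 10, C 15, E 15, F 8. A eliminated.
Round 3: B 10, C 22, E 15, F 8. F eliminated.
Round 4: B 10, C 22, E 23. B eliminated.
Round 5: C 22, E 33. E has a majority (≥28).

E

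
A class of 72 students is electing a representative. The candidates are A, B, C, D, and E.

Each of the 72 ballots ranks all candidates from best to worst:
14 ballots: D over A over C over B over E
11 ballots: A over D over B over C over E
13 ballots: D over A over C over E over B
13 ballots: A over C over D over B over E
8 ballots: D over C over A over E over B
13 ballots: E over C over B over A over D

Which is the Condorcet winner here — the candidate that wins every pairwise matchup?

A vs B: 59–13
A vs C: 51–21
A vs D: 37–35
A vs E: 59–13
A beats every other candidate.

A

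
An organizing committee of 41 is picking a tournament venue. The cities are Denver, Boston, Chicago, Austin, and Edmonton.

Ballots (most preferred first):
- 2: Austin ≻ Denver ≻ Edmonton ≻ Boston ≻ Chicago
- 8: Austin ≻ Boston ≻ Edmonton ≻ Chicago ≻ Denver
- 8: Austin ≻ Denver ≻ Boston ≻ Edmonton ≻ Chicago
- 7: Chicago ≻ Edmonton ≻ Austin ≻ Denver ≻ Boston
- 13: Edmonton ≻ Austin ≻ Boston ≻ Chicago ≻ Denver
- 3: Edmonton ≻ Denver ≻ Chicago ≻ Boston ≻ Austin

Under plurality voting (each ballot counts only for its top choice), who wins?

First-place votes: Denver 0, Boston 0, Chicago 7, Austin 18, Edmonton 16.

Austin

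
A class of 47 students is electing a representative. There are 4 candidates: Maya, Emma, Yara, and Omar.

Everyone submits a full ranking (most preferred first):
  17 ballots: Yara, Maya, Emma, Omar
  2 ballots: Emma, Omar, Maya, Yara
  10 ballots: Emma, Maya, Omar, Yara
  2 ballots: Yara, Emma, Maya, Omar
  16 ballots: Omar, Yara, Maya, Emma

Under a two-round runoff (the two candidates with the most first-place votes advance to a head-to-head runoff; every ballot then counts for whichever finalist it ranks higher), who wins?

Omar

Round 1 first-place votes: Maya 0, Emma 12, Yara 19, Omar 16. Yara and Omar advance.
Runoff: Yara is ranked above Omar on 19 ballots, Omar above Yara on 28.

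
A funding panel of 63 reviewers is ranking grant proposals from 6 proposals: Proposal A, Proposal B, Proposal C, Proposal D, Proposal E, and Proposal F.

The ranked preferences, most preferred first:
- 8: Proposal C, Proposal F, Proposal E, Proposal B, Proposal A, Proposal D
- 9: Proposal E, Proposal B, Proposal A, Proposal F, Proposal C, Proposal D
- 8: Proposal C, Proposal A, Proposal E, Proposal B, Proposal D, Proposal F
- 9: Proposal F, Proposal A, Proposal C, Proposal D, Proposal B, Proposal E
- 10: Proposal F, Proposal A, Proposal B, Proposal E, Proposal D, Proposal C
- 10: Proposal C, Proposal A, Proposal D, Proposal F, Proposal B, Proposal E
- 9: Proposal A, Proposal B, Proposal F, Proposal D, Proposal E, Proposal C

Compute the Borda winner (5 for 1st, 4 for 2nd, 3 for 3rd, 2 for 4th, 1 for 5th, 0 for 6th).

Proposal A: 8×1 + 9×3 + 8×4 + 9×4 + 10×4 + 10×4 + 9×5 = 228
Proposal B: 8×2 + 9×4 + 8×2 + 9×1 + 10×3 + 10×1 + 9×4 = 153
Proposal C: 8×5 + 9×1 + 8×5 + 9×3 + 10×0 + 10×5 + 9×0 = 166
Proposal D: 8×0 + 9×0 + 8×1 + 9×2 + 10×1 + 10×3 + 9×2 = 84
Proposal E: 8×3 + 9×5 + 8×3 + 9×0 + 10×2 + 10×0 + 9×1 = 122
Proposal F: 8×4 + 9×2 + 8×0 + 9×5 + 10×5 + 10×2 + 9×3 = 192

Proposal A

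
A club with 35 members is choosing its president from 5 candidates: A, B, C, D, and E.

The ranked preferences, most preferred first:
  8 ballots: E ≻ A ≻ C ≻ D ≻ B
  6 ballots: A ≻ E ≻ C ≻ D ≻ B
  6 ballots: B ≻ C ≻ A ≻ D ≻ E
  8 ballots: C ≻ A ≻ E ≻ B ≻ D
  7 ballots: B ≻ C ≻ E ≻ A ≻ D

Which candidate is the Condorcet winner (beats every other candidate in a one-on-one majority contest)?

C

C vs A: 21–14
C vs B: 22–13
C vs D: 35–0
C vs E: 21–14
C beats every other candidate.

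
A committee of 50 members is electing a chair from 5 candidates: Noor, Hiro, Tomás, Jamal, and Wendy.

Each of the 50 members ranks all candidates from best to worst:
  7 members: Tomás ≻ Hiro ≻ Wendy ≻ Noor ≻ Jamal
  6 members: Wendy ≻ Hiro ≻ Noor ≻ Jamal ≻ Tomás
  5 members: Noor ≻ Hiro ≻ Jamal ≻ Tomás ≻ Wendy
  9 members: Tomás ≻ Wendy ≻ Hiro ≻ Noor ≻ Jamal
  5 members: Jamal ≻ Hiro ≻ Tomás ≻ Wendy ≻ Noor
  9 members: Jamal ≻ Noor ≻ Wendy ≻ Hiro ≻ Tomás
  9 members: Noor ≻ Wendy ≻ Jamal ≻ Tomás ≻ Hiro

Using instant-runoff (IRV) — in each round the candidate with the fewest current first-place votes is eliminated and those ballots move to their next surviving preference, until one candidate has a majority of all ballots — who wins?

Round 1: Noor 14, Hiro 0, Tomás 16, Jamal 14, Wendy 6. Hiro eliminated.
Round 2: Noor 14, Tomás 16, Jamal 14, Wendy 6. Wendy eliminated.
Round 3: Noor 20, Tomás 16, Jamal 14. Jamal eliminated.
Round 4: Noor 29, Tomás 21. Noor has a majority (≥26).

Noor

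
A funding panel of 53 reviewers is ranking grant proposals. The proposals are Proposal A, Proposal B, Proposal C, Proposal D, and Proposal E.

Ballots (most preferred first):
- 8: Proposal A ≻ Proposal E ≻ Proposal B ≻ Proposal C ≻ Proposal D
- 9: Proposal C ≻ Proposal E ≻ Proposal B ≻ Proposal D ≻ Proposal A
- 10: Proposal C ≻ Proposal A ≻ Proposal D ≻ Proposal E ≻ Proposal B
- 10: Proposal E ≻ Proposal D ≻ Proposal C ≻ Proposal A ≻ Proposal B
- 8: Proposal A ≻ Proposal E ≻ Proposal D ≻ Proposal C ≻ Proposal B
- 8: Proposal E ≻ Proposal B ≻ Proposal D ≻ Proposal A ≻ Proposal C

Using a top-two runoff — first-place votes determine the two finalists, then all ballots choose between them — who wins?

Proposal E

Round 1 first-place votes: Proposal A 16, Proposal B 0, Proposal C 19, Proposal D 0, Proposal E 18. Proposal C and Proposal E advance.
Runoff: Proposal C is ranked above Proposal E on 19 ballots, Proposal E above Proposal C on 34.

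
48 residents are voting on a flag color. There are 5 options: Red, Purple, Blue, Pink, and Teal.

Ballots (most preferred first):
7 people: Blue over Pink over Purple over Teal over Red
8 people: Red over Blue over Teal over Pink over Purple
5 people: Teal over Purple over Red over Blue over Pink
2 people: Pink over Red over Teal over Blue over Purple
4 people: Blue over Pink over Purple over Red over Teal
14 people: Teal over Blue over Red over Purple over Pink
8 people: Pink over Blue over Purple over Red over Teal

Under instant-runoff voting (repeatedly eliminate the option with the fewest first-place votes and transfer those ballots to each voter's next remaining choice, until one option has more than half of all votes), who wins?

Round 1: Red 8, Purple 0, Blue 11, Pink 10, Teal 19. Purple eliminated.
Round 2: Red 8, Blue 11, Pink 10, Teal 19. Red eliminated.
Round 3: Blue 19, Pink 10, Teal 19. Pink eliminated.
Round 4: Blue 27, Teal 21. Blue has a majority (≥25).

Blue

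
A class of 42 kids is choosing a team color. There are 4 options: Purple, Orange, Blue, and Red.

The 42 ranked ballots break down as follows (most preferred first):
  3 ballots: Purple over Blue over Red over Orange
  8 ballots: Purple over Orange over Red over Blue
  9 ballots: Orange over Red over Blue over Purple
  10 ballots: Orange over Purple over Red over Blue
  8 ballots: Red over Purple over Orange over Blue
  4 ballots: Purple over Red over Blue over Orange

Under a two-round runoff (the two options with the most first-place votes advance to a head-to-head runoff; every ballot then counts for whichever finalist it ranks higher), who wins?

Round 1 first-place votes: Purple 15, Orange 19, Blue 0, Red 8. Orange and Purple advance.
Runoff: Orange is ranked above Purple on 19 ballots, Purple above Orange on 23.

Purple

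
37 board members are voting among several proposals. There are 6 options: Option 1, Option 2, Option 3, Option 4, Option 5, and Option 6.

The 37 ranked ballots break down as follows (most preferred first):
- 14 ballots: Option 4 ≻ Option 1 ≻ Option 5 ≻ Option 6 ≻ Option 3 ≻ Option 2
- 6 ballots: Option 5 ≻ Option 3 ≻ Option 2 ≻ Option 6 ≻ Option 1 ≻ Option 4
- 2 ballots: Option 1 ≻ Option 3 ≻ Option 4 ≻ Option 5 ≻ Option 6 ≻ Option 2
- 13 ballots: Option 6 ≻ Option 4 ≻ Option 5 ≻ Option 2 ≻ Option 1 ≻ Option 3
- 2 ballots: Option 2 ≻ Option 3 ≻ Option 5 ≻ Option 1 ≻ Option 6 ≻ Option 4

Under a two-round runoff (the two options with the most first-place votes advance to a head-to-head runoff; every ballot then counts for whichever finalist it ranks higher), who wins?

Option 6

Round 1 first-place votes: Option 1 2, Option 2 2, Option 3 0, Option 4 14, Option 5 6, Option 6 13. Option 4 and Option 6 advance.
Runoff: Option 4 is ranked above Option 6 on 16 ballots, Option 6 above Option 4 on 21.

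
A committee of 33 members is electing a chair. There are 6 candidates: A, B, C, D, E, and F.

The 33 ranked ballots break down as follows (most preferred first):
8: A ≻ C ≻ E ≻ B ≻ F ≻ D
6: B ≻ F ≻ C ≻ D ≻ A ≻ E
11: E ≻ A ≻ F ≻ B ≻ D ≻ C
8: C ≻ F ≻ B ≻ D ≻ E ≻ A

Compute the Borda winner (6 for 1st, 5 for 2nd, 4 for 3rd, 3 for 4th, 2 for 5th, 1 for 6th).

A: 8×6 + 6×2 + 11×5 + 8×1 = 123
B: 8×3 + 6×6 + 11×3 + 8×4 = 125
C: 8×5 + 6×4 + 11×1 + 8×6 = 123
D: 8×1 + 6×3 + 11×2 + 8×3 = 72
E: 8×4 + 6×1 + 11×6 + 8×2 = 120
F: 8×2 + 6×5 + 11×4 + 8×5 = 130

F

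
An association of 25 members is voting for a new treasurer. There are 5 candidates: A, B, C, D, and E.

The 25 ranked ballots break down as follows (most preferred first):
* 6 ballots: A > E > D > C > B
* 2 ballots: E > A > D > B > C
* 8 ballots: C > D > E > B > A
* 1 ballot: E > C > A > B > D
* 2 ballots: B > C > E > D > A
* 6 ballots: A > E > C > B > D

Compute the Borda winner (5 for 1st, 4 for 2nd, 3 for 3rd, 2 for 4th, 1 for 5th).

E

A: 6×5 + 2×4 + 8×1 + 1×3 + 2×1 + 6×5 = 81
B: 6×1 + 2×2 + 8×2 + 1×2 + 2×5 + 6×2 = 50
C: 6×2 + 2×1 + 8×5 + 1×4 + 2×4 + 6×3 = 84
D: 6×3 + 2×3 + 8×4 + 1×1 + 2×2 + 6×1 = 67
E: 6×4 + 2×5 + 8×3 + 1×5 + 2×3 + 6×4 = 93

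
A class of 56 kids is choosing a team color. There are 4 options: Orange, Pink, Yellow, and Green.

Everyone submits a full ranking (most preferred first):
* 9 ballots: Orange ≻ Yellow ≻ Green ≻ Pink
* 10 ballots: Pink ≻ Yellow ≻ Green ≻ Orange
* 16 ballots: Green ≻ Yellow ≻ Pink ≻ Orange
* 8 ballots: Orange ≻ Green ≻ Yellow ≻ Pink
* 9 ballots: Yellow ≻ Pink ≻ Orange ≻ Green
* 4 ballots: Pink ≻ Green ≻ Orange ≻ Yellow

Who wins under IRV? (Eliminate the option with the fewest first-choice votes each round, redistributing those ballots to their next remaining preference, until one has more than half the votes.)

Pink

Round 1: Orange 17, Pink 14, Yellow 9, Green 16. Yellow eliminated.
Round 2: Orange 17, Pink 23, Green 16. Green eliminated.
Round 3: Orange 17, Pink 39. Pink has a majority (≥29).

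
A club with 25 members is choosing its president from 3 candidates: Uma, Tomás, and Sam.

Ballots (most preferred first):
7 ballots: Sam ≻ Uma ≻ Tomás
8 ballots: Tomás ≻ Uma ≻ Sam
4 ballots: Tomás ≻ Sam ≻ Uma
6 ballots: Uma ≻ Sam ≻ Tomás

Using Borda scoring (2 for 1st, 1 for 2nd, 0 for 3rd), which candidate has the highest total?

Uma

Uma: 7×1 + 8×1 + 4×0 + 6×2 = 27
Tomás: 7×0 + 8×2 + 4×2 + 6×0 = 24
Sam: 7×2 + 8×0 + 4×1 + 6×1 = 24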